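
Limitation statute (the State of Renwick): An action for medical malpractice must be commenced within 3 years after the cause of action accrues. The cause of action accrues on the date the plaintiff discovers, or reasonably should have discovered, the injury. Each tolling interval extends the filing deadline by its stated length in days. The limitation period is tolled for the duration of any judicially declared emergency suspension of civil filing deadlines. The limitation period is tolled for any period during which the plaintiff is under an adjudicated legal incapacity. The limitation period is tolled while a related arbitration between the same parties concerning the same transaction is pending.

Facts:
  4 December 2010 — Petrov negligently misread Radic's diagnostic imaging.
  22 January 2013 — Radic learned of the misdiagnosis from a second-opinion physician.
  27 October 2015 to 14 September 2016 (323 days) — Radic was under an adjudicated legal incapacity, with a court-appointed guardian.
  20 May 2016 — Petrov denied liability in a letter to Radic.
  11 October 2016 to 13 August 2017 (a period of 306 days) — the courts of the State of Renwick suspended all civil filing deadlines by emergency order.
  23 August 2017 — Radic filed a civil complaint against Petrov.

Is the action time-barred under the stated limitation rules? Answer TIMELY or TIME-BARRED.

TIMELY

The claim did not accrue until Radic discovered the injury on 22 January 2013; the 4 December 2010 act date does not start the clock under the stated rule.
The untolled deadline — 3 years after 22 January 2013 — is 22 January 2016.
Because the plaintiff's legal incapacity ran from 27 October 2015 to 14 September 2016, the deadline is extended by 323 days to 10 December 2016.
Because the emergency suspension of filing deadlines ran from 11 October 2016 to 13 August 2017, the deadline is extended by 306 days to 12 October 2017.
The other events in the timeline have no effect on the limitation period under the stated rules.
Filing on 23 August 2017 beat the 12 October 2017 deadline — the action is timely.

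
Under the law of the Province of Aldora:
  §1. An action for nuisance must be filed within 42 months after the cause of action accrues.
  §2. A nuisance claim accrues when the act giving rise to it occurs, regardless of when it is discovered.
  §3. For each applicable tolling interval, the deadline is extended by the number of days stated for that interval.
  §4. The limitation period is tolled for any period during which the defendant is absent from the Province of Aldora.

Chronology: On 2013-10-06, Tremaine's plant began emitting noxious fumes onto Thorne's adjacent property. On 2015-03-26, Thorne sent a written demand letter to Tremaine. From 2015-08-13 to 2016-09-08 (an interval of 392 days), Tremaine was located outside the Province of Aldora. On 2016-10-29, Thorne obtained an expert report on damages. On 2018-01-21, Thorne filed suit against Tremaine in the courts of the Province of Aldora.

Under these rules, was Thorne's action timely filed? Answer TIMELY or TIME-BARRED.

TIMELY

The claim accrued on 2013-10-06, when the wrongful act occurred.
42 months from 2013-10-06 is 2017-04-06.
The defendant's absence from the jurisdiction from 2015-08-13 to 2016-09-08 tolled the period for 392 days, extending the deadline to 2018-05-03.
None of the other events listed affects the running of the period under the stated rules.
Thorne filed on 2018-01-21, before the 2018-05-03 deadline, so the action is timely.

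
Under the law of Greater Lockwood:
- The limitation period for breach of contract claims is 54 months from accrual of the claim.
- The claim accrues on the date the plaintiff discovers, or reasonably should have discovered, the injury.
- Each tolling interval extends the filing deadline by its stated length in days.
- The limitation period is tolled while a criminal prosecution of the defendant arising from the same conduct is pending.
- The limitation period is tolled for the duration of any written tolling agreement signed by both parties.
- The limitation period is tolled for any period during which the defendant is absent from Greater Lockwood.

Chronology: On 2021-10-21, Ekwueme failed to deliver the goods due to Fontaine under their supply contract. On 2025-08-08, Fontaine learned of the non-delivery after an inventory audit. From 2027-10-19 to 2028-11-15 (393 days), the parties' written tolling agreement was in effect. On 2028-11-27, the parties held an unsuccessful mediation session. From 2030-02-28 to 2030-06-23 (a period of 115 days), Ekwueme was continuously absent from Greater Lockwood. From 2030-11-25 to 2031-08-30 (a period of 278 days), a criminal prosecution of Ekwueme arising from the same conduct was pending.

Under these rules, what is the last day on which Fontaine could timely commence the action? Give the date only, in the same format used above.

2032-04-04

Accrual is tied to discovery, so the period began on 2025-08-08 rather than on 2021-10-21 when the act occurred.
The untolled deadline — 54 months after 2025-08-08 — is 2030-02-08.
The period was tolled for 393 days by the written tolling agreement (2027-10-19 to 2028-11-15), pushing the deadline to 2031-03-08.
The defendant's absence from the jurisdiction from 2030-02-28 to 2030-06-23 tolled the period for 115 days, extending the deadline to 2031-07-01.
The period was tolled for 278 days by the pending criminal prosecution (2030-11-25 to 2031-08-30), pushing the deadline to 2032-04-04.
None of the other events listed affects the running of the period under the stated rules.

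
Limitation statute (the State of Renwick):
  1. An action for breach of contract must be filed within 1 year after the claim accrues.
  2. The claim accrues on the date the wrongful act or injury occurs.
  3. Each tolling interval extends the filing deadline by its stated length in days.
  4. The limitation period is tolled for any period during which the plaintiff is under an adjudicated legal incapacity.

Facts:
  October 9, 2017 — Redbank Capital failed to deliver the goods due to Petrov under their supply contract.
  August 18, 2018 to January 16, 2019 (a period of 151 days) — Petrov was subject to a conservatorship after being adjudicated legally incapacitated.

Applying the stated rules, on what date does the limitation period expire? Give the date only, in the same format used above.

March 9, 2019

The limitation period began to run on October 9, 2017.
Adding the 1 year base period to October 9, 2017 gives a deadline of October 9, 2018, before any tolling.
The plaintiff's legal incapacity from August 18, 2018 to January 16, 2019 tolled the period for 151 days, extending the deadline to March 9, 2019.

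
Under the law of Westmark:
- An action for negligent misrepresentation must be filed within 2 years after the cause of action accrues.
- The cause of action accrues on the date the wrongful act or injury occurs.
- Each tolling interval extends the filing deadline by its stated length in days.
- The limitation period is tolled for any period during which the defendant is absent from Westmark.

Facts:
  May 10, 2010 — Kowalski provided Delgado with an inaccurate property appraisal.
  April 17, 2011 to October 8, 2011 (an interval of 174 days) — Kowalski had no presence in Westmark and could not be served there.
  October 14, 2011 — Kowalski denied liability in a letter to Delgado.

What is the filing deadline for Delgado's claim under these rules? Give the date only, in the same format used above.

The claim accrued on May 10, 2010, when the wrongful act occurred.
2 years from May 10, 2010 is May 10, 2012.
Because the defendant's absence from the jurisdiction ran from April 17, 2011 to October 8, 2011, the deadline is extended by 174 days to October 31, 2012.
Nothing else in the chronology tolls or restarts the period.

October 31, 2012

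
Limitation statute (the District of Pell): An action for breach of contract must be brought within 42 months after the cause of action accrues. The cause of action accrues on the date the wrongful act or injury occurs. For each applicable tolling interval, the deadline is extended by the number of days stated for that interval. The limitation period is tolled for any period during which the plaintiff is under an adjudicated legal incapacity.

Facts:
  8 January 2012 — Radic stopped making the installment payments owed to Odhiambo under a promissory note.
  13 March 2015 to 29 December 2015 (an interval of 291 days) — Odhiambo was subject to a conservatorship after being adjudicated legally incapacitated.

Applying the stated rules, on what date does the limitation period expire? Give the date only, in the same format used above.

24 April 2016

The claim accrued on 8 January 2012, when the wrongful act occurred.
42 months from 8 January 2012 is 8 July 2015.
The plaintiff's legal incapacity from 13 March 2015 to 29 December 2015 tolled the period for 291 days, extending the deadline to 24 April 2016.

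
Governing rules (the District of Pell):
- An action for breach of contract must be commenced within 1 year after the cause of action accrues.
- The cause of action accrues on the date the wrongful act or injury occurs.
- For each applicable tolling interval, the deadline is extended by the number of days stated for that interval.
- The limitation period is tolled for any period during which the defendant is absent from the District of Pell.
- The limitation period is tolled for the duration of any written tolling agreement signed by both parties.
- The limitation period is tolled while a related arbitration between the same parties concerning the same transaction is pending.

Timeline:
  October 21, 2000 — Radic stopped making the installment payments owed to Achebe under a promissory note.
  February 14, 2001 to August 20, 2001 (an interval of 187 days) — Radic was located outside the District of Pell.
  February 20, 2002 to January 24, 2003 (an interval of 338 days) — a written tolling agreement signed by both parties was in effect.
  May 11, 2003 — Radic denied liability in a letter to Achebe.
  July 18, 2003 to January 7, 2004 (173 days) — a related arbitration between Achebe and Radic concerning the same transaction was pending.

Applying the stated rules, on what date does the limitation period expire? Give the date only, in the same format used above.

March 30, 2003

The cause of action accrued on October 21, 2000, the date of the act.
The untolled deadline — 1 year after October 21, 2000 — is October 21, 2001.
The defendant's absence from the jurisdiction from February 14, 2001 to August 20, 2001 tolled the period for 187 days, extending the deadline to April 26, 2002.
The period was tolled for 338 days by the written tolling agreement (February 20, 2002 to January 24, 2003), pushing the deadline to March 30, 2003.
The pending related arbitration from July 18, 2003 to January 7, 2004 began after the period had already run on March 30, 2003, so it has no tolling effect.
The other events in the timeline have no effect on the limitation period under the stated rules.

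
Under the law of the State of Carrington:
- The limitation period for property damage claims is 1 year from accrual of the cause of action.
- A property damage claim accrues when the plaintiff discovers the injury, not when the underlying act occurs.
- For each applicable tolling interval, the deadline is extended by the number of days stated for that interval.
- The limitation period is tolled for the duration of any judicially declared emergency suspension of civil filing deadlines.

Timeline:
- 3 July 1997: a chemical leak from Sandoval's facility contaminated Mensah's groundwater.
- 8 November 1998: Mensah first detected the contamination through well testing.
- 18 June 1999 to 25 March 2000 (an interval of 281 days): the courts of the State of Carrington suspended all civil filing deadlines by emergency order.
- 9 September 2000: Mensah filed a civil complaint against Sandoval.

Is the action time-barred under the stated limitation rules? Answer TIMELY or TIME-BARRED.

TIME-BARRED

Under the discovery rule, the claim accrued on 8 November 1998, when Mensah discovered the injury — not on the 3 July 1997 date of the underlying act.
The untolled deadline — 1 year after 8 November 1998 — is 8 November 1999.
The emergency suspension of filing deadlines from 18 June 1999 to 25 March 2000 tolled the period for 281 days, extending the deadline to 15 August 2000.
Filing on 9 September 2000 missed the 15 August 2000 deadline — the action is time-barred.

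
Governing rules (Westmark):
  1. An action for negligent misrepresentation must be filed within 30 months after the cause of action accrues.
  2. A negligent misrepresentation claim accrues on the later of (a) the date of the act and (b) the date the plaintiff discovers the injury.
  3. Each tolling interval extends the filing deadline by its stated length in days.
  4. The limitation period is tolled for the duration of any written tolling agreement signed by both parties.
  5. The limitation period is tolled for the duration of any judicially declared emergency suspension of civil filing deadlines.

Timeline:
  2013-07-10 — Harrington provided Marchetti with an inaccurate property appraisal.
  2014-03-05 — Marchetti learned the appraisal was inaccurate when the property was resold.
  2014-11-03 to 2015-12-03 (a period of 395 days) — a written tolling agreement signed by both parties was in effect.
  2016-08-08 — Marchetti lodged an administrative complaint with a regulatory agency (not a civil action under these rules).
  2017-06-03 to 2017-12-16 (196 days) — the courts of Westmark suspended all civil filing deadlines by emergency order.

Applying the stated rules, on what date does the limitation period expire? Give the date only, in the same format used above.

Because discovery on 2014-03-05 post-dates the 2013-07-10 act, accrual under the later-of rule falls on 2014-03-05.
30 months from 2014-03-05 is 2016-09-05.
Because the written tolling agreement ran from 2014-11-03 to 2015-12-03, the deadline is extended by 395 days to 2017-10-05.
The period was tolled for 196 days by the emergency suspension of filing deadlines (2017-06-03 to 2017-12-16), pushing the deadline to 2018-04-19.
Nothing else in the chronology tolls or restarts the period.

2018-04-19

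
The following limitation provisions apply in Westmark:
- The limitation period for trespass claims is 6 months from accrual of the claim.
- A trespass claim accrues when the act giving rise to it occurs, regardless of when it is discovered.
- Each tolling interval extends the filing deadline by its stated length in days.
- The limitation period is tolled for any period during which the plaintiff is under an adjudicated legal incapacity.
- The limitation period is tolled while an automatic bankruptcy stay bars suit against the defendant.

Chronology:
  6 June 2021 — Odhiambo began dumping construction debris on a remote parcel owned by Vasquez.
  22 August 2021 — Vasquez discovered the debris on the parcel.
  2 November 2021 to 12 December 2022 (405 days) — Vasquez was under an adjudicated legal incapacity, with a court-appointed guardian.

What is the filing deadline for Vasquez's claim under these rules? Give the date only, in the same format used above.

The claim accrued on 6 June 2021, when the wrongful act occurred; under the stated occurrence rule the 22 August 2021 discovery does not delay accrual.
The untolled deadline — 6 months after 6 June 2021 — is 6 December 2021.
Because the plaintiff's legal incapacity ran from 2 November 2021 to 12 December 2022, the deadline is extended by 405 days to 15 January 2023.

15 January 2023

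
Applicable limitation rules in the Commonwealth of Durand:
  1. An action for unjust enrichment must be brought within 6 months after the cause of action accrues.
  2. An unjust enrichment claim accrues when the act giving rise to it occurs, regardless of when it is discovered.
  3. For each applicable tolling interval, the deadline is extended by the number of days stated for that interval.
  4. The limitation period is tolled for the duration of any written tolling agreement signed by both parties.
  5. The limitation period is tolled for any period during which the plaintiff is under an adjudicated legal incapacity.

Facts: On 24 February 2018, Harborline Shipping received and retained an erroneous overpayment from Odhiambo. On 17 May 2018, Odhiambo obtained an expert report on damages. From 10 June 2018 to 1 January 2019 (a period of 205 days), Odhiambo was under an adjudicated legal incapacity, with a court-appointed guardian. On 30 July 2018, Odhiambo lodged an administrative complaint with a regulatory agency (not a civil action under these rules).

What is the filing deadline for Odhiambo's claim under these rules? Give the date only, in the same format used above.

17 March 2019

The claim accrued on 24 February 2018, when the wrongful act occurred.
The untolled deadline — 6 months after 24 February 2018 — is 24 August 2018.
The period was tolled for 205 days by the plaintiff's legal incapacity (10 June 2018 to 1 January 2019), pushing the deadline to 17 March 2019.
None of the other events listed affects the running of the period under the stated rules.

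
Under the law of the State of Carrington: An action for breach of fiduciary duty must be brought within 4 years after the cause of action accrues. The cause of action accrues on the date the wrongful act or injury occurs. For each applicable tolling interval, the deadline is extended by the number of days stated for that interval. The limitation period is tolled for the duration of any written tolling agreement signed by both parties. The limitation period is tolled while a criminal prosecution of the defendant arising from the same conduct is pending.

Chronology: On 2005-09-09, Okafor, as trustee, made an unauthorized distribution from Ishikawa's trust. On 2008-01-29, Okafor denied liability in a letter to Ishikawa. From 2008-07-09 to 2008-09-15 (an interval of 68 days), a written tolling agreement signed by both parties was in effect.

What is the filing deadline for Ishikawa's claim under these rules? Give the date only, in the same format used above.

The cause of action accrued on 2005-09-09, the date of the act.
The untolled deadline — 4 years after 2005-09-09 — is 2009-09-09.
Because the written tolling agreement ran from 2008-07-09 to 2008-09-15, the deadline is extended by 68 days to 2009-11-16.
The other events in the timeline have no effect on the limitation period under the stated rules.

2009-11-16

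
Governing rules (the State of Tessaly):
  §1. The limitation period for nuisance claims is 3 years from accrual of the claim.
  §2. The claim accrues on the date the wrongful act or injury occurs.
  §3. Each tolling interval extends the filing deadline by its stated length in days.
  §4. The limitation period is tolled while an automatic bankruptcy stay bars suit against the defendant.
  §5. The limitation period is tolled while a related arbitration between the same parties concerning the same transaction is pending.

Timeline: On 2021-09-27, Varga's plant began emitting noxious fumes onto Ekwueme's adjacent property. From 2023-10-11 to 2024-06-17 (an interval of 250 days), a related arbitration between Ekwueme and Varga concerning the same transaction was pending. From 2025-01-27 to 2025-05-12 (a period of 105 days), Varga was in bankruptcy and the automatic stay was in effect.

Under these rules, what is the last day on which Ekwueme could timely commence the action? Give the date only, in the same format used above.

2025-09-17

The claim accrued on 2021-09-27, when the wrongful act occurred.
The untolled deadline — 3 years after 2021-09-27 — is 2024-09-27.
Because the pending related arbitration ran from 2023-10-11 to 2024-06-17, the deadline is extended by 250 days to 2025-06-04.
The period was tolled for 105 days by the automatic bankruptcy stay (2025-01-27 to 2025-05-12), pushing the deadline to 2025-09-17.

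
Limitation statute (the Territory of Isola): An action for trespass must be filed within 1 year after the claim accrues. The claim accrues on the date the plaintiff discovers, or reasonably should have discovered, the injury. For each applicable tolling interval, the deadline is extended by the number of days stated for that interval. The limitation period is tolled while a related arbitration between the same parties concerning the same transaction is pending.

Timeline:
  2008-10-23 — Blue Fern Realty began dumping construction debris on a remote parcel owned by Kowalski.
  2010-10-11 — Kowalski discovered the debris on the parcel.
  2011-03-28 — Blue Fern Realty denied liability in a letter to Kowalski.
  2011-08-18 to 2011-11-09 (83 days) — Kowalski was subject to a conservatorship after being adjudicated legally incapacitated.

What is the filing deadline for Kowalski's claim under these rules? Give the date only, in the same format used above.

2011-10-11

The claim did not accrue until Kowalski discovered the injury on 2010-10-11; the 2008-10-23 act date does not start the clock under the stated rule.
1 year from 2010-10-11 is 2011-10-11.
No stated provision tolls the period for the plaintiff's incapacity, so the interval from 2011-08-18 to 2011-11-09 has no effect on the deadline.
The other events in the timeline have no effect on the limitation period under the stated rules.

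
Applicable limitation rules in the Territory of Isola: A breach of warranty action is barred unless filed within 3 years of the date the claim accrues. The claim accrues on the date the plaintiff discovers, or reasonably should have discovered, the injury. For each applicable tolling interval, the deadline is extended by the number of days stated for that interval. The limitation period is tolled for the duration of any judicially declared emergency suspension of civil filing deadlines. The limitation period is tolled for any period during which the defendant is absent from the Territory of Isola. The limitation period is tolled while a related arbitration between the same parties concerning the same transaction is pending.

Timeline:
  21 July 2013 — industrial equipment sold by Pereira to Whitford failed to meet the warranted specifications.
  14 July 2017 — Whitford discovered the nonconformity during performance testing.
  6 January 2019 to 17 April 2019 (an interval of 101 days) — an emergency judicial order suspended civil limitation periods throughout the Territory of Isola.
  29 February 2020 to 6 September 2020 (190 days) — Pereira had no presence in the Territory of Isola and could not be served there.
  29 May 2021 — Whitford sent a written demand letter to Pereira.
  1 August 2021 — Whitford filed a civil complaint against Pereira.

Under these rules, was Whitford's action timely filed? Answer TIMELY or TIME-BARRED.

Under the discovery rule, the claim accrued on 14 July 2017, when Whitford discovered the injury — not on the 21 July 2013 date of the underlying act.
3 years from 14 July 2017 is 14 July 2020.
Because the emergency suspension of filing deadlines ran from 6 January 2019 to 17 April 2019, the deadline is extended by 101 days to 23 October 2020.
The defendant's absence from the jurisdiction from 29 February 2020 to 6 September 2020 tolled the period for 190 days, extending the deadline to 1 May 2021.
Nothing else in the chronology tolls or restarts the period.
Filing on 1 August 2021 missed the 1 May 2021 deadline — the action is time-barred.

TIME-BARRED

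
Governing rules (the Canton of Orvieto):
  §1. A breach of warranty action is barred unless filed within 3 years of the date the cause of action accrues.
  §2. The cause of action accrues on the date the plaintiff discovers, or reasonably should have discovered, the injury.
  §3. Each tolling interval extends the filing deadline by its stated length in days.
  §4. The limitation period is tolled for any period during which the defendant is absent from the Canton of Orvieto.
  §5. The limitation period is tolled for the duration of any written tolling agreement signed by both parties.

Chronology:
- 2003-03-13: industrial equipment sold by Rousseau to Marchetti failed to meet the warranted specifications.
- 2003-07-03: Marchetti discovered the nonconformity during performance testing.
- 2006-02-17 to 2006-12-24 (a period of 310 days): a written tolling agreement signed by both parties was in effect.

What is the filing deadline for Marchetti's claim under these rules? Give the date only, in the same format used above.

Accrual is tied to discovery, so the period began on 2003-07-03 rather than on 2003-03-13 when the act occurred.
3 years from 2003-07-03 is 2006-07-03.
The period was tolled for 310 days by the written tolling agreement (2006-02-17 to 2006-12-24), pushing the deadline to 2007-05-09.

2007-05-09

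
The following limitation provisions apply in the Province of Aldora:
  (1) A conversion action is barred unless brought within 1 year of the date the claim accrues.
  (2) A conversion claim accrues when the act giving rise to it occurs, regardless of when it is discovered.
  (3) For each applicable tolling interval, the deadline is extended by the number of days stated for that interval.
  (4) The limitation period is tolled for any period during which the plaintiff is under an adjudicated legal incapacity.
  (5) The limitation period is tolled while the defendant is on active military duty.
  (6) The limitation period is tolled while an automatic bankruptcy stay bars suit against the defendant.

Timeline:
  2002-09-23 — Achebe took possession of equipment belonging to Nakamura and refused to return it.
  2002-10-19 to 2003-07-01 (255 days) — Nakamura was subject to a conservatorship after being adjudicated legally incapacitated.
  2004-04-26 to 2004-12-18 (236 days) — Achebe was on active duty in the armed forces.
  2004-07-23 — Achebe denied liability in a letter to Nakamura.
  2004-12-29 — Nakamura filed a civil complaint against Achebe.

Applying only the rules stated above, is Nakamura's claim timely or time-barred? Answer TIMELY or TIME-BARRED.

The limitation period began to run on 2002-09-23.
1 year from 2002-09-23 is 2003-09-23.
The plaintiff's legal incapacity from 2002-10-19 to 2003-07-01 tolled the period for 255 days, extending the deadline to 2004-06-04.
The defendant's active military service from 2004-04-26 to 2004-12-18 tolled the period for 236 days, extending the deadline to 2005-01-26.
None of the other events listed affects the running of the period under the stated rules.
Filing on 2004-12-29 beat the 2005-01-26 deadline — the action is timely.

TIMELY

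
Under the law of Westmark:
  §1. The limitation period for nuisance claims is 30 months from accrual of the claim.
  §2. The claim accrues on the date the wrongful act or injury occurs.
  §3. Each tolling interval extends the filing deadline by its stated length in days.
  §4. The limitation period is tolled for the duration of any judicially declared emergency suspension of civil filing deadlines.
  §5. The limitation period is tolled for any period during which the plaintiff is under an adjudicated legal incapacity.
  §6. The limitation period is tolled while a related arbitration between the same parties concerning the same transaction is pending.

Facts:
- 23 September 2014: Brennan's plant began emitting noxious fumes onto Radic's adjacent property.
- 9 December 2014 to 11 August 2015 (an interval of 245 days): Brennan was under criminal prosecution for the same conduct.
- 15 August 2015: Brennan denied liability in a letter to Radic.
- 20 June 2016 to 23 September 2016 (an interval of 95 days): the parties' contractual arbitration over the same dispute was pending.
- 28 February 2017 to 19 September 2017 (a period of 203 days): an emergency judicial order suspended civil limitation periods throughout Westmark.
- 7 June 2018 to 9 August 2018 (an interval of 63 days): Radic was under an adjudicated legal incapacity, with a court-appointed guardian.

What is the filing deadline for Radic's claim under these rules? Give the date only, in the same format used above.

The limitation period began to run on 23 September 2014.
The untolled deadline — 30 months after 23 September 2014 — is 23 March 2017.
The pending related arbitration from 20 June 2016 to 23 September 2016 tolled the period for 95 days, extending the deadline to 26 June 2017.
The period was tolled for 203 days by the emergency suspension of filing deadlines (28 February 2017 to 19 September 2017), pushing the deadline to 15 January 2018.
By the time the plaintiff's legal incapacity began on 7 June 2018, the limitation period had already expired on 15 January 2018; that interval cannot revive it.
The pending criminal prosecution from 9 December 2014 to 11 August 2015 does not toll the period, because no stated rule makes a criminal prosecution a tolling event.
None of the other events listed affects the running of the period under the stated rules.

15 January 2018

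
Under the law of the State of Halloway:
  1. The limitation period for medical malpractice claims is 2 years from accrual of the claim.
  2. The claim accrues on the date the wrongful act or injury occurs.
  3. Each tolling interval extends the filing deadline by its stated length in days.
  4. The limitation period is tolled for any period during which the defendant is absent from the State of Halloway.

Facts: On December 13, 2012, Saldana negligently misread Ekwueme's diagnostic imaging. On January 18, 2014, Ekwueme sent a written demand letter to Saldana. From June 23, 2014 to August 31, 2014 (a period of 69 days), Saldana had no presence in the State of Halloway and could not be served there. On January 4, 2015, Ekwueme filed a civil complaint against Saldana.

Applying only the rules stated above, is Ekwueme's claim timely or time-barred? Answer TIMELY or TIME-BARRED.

TIMELY

The limitation period began to run on December 13, 2012.
The untolled deadline — 2 years after December 13, 2012 — is December 13, 2014.
Because the defendant's absence from the jurisdiction ran from June 23, 2014 to August 31, 2014, the deadline is extended by 69 days to February 20, 2015.
None of the other events listed affects the running of the period under the stated rules.
The January 4, 2015 filing precedes the February 20, 2015 deadline; the claim is timely.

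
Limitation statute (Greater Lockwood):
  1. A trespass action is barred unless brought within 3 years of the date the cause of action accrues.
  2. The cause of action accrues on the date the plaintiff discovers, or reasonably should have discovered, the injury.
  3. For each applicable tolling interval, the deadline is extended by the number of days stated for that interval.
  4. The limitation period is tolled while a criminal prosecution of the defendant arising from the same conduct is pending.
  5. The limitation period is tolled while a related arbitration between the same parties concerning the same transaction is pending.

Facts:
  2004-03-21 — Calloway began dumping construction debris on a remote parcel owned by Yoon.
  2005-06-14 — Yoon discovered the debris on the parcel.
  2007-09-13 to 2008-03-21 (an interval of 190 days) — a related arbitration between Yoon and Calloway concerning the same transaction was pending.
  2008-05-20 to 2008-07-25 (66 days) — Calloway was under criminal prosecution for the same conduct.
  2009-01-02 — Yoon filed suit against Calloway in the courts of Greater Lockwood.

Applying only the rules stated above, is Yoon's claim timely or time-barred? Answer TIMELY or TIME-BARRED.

Accrual is tied to discovery, so the period began on 2005-06-14 rather than on 2004-03-21 when the act occurred.
3 years from 2005-06-14 is 2008-06-14.
The pending related arbitration from 2007-09-13 to 2008-03-21 tolled the period for 190 days, extending the deadline to 2008-12-21.
The period was tolled for 66 days by the pending criminal prosecution (2008-05-20 to 2008-07-25), pushing the deadline to 2009-02-25.
Yoon filed on 2009-01-02, before the 2009-02-25 deadline, so the action is timely.

TIMELY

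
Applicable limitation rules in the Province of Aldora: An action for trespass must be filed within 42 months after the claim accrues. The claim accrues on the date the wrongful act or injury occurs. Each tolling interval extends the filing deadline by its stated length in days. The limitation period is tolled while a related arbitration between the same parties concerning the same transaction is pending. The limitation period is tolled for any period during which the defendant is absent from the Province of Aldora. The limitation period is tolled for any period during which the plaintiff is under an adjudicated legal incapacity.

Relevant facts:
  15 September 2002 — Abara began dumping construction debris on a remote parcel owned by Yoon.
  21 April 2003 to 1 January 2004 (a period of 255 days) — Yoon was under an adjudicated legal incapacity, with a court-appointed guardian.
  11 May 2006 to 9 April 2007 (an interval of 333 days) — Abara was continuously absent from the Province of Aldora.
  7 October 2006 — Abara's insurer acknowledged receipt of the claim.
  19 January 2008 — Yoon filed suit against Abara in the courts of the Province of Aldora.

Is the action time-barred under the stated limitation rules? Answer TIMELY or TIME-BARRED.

TIME-BARRED

The limitation period began to run on 15 September 2002.
42 months from 15 September 2002 is 15 March 2006.
The period was tolled for 255 days by the plaintiff's legal incapacity (21 April 2003 to 1 January 2004), pushing the deadline to 25 November 2006.
The defendant's absence from the jurisdiction from 11 May 2006 to 9 April 2007 tolled the period for 333 days, extending the deadline to 24 October 2007.
None of the other events listed affects the running of the period under the stated rules.
Filing on 19 January 2008 missed the 24 October 2007 deadline — the action is time-barred.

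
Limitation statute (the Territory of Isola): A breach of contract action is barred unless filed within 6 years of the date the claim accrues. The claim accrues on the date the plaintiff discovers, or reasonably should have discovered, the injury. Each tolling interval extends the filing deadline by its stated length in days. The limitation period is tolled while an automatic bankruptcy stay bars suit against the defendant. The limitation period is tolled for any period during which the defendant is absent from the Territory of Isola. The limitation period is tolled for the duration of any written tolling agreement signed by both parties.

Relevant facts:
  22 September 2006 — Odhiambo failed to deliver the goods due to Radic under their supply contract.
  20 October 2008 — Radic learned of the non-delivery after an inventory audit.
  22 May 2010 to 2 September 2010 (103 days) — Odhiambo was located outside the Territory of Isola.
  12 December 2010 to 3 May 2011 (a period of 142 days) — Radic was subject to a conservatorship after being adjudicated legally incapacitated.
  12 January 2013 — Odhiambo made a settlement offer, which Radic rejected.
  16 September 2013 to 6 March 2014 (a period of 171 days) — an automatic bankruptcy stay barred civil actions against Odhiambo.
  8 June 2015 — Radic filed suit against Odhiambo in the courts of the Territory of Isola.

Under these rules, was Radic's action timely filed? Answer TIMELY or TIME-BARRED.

TIMELY

Under the discovery rule, the claim accrued on 20 October 2008, when Radic discovered the injury — not on the 22 September 2006 date of the underlying act.
Adding the 6 years base period to 20 October 2008 gives a deadline of 20 October 2014, before any tolling.
The period was tolled for 103 days by the defendant's absence from the jurisdiction (22 May 2010 to 2 September 2010), pushing the deadline to 31 January 2015.
The period was tolled for 171 days by the automatic bankruptcy stay (16 September 2013 to 6 March 2014), pushing the deadline to 21 July 2015.
The plaintiff's legal incapacity from 12 December 2010 to 3 May 2011 does not toll the period, because no stated rule makes the plaintiff's incapacity a tolling event.
The other events in the timeline have no effect on the limitation period under the stated rules.
The 8 June 2015 filing precedes the 21 July 2015 deadline; the claim is timely.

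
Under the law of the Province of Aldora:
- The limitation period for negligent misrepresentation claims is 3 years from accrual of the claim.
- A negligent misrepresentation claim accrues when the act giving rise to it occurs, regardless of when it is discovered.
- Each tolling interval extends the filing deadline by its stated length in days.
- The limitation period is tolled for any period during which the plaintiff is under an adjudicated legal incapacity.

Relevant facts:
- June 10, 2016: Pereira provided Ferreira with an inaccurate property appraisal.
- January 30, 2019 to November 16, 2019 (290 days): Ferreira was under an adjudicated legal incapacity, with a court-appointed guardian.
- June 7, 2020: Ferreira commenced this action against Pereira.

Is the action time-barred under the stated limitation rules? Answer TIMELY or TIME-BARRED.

TIME-BARRED

The limitation period began to run on June 10, 2016.
The untolled deadline — 3 years after June 10, 2016 — is June 10, 2019.
The period was tolled for 290 days by the plaintiff's legal incapacity (January 30, 2019 to November 16, 2019), pushing the deadline to March 26, 2020.
Filing on June 7, 2020 missed the March 26, 2020 deadline — the action is time-barred.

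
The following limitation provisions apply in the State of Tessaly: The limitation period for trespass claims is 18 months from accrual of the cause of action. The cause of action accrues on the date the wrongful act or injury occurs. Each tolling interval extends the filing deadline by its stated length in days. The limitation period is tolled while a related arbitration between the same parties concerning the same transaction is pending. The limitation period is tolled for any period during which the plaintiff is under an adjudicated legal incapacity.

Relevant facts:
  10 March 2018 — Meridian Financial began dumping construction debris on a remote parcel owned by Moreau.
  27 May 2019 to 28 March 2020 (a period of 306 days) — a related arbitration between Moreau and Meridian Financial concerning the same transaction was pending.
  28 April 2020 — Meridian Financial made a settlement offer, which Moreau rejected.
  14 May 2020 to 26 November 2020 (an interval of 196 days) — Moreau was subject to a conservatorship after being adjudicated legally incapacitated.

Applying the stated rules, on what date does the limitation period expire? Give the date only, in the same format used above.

The claim accrued on 10 March 2018, when the wrongful act occurred.
18 months from 10 March 2018 is 10 September 2019.
The period was tolled for 306 days by the pending related arbitration (27 May 2019 to 28 March 2020), pushing the deadline to 12 July 2020.
The plaintiff's legal incapacity from 14 May 2020 to 26 November 2020 tolled the period for 196 days, extending the deadline to 24 January 2021.
None of the other events listed affects the running of the period under the stated rules.

24 January 2021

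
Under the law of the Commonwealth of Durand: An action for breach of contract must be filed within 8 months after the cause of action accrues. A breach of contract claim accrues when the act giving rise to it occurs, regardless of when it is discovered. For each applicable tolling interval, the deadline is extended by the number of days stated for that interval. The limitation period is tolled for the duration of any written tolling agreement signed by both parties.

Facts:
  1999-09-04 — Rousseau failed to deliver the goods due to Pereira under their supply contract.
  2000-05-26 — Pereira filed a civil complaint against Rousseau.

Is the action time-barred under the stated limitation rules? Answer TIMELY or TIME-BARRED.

The cause of action accrued on 1999-09-04, the date of the act.
8 months from 1999-09-04 is 2000-05-04.
Pereira filed on 2000-05-26, after the 2000-05-04 deadline, so the action is time-barred.

TIME-BARRED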